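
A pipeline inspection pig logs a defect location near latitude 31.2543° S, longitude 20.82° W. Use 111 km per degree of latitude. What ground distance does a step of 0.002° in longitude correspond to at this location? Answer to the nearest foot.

0.002° of longitude at 31.2543° is 0.002 × 111000 × cos 31.2543° ≈ 0.002 × 94890.9 = 189.782 m.
Converting: 189.782 m × 3.2808 ft/m ≈ 622.64 ft.

623 feet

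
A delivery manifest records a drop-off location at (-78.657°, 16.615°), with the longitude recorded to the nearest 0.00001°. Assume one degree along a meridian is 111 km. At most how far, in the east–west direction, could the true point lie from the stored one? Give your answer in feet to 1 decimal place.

0.4 feet

Rounding to 5 decimal places leaves the longitude within ±5e-06° of the true value.
Parallels shrink by cos φ, so at 78.657° a degree of longitude is 111000 × 0.1967 ≈ 21831.7 m.
Maximum E–W displacement: 5e-06 × 21831.7 = 0.109159 m.
In feet: 0.109159 m ÷ 0.3048 ≈ 0.35813 ft.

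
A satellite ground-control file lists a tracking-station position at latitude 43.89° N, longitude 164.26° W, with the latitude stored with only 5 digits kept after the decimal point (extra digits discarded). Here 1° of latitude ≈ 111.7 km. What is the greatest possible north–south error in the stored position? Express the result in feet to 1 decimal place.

3.7 feet

Truncating at 5 decimal places can drop up to a full unit in the last place, so the latitude may be off by as much as 1e-05°.
North–south distance: 1e-05° × 111700 m/° = 1.117 m.
Converting: 1.117 m × 3.2808 ft/m ≈ 3.6647 ft.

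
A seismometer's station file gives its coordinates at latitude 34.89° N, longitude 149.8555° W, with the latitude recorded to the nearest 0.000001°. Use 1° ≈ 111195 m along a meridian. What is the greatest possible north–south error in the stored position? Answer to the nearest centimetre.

Rounding to 6 decimal places leaves the latitude within ±5e-07° of the true value.
So the N–S error is at most 5e-07 × 111195 = 0.0555975 m.
That is 0.0555975 m = 5.5597 cm.

6 centimetres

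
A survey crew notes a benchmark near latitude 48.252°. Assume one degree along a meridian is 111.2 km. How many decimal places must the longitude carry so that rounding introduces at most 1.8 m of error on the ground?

At 48.252° one degree of longitude covers 111200 × cos 48.252° ≈ 111200 × 0.6659 ≈ 74043.1 m.
With N decimal places the half-ulp bound is 0.5·10⁻ᴺ°, or 0.5·10⁻ᴺ × 74043.1 m on the ground.
Need 0.5 × 74043.1 × 10⁻ᴺ ≤ 1.8 → 10⁻ᴺ ≤ 4.862e-05, so N ≥ 4.31.
N = 4 would give 3.7 m (too coarse); N = 5 gives 0.37 m ≤ 1.8 m.

5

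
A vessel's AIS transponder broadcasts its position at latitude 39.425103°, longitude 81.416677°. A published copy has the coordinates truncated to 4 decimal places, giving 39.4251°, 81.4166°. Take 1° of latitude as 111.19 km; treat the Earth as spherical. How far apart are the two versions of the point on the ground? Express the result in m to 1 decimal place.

Δlat = 39.425103 − 39.4251 = +0.000003°; Δlon = 81.416677 − 81.4166 = +0.000077°.
North–south shift: 0.000003 × 111190 = 0.33357 m.
East–west at this latitude: 0.000077° × 111190 × cos 39.4251° ≈ 0.000077 × 85889.3 = 6.61348 m.
Hypotenuse of the two orthogonal shifts: √(0.33357² + 6.61348²) = 6.62188 m.

6.6 m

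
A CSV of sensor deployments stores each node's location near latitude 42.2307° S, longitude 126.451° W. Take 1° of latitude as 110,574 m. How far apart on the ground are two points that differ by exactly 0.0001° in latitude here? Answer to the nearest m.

11 m

Along a meridian 0.0001° is 0.0001 × 110574 = 11.0574 m.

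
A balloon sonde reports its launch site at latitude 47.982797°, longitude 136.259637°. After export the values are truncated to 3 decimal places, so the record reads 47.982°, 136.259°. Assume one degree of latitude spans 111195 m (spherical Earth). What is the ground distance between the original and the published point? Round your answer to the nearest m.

101 m

The latitude changed by +0.000797° and the longitude by +0.000637°.
N–S: 0.000797° × 111195 m/° = 88.6224 m.
East–west at this latitude: 0.000637° × 111195 × cos 47.982° ≈ 0.000637 × 74429.9 = 47.4119 m.
Distance: √(88.6224² + 47.4119²) ≈ 100.508 m.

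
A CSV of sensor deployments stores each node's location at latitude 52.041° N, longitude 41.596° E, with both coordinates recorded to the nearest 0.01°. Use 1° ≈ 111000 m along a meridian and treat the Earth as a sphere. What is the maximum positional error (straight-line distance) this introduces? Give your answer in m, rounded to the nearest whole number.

652 m

Rounding to 2 decimal places leaves each coordinate within ±0.005° of the true value.
North–south component: 0.005° × 111000 = 555 m.
Longitude error → 0.005 × 111000 × cos 52.041° = 0.005 × 111000 × 0.6151 ≈ 341.379 m.
Worst case both components are at the extreme and orthogonal: √(555² + 341.379²) ≈ 651.586 m.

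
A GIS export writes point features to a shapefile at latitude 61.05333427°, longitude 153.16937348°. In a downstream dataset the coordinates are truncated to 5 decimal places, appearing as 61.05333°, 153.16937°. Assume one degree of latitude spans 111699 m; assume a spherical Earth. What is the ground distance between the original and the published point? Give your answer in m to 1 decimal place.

0.5 m

The latitude changed by +0.00000427° and the longitude by +0.00000348°.
North–south shift: 0.00000427 × 111699 = 0.476955 m.
E–W at 61.0533°: 0.00000348° × 111699 × cos 61.0533° = 0.00000348 × 111699 × 0.4840 ≈ 0.188135 m.
Hypotenuse of the two orthogonal shifts: √(0.476955² + 0.188135²) = 0.512719 m.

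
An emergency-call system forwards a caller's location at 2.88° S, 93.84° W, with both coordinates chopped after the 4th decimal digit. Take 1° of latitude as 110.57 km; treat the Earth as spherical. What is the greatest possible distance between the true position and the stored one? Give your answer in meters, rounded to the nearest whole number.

Truncating at 4 decimal places can drop up to a full unit in the last place, so each coordinate may be off by as much as 0.0001°.
Latitude error → 0.0001 × 110570 = 11.057 m along the meridian.
E–W at 2.88°: 0.0001° × 110570 × cos 2.88° = 0.0001 × 110570 × 0.9987 ≈ 11.043 m.
Combining orthogonally: (11.057² + 11.043²)^½ ≈ 15.6271 m.

16 meters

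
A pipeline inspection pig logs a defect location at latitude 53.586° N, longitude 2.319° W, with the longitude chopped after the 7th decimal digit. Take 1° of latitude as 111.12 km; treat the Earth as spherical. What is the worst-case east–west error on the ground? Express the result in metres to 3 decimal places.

0.007 metres

Truncating at 7 decimal places can drop up to a full unit in the last place, so the longitude may be off by as much as 1e-07°.
One degree of longitude at 53.586° is 111120 × cos 53.586° ≈ 111120 × 0.5936 = 65962.6 m.
So at most 1e-07° × 65962.6 ≈ 0.00659626 m east–west.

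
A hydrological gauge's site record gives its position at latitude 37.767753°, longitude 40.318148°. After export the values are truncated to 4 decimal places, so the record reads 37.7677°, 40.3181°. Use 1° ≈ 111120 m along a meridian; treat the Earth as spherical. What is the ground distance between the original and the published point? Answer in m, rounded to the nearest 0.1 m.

Δlat = 37.767753 − 37.7677 = +0.000053°; Δlon = 40.318148 − 40.3181 = +0.000048°.
N–S: 0.000053° × 111120 m/° = 5.88936 m.
East–west at this latitude: 0.000048° × 111120 × cos 37.7677° ≈ 0.000048 × 87840.4 = 4.21634 m.
Hypotenuse of the two orthogonal shifts: √(5.88936² + 4.21634²) = 7.24307 m.

7.2 m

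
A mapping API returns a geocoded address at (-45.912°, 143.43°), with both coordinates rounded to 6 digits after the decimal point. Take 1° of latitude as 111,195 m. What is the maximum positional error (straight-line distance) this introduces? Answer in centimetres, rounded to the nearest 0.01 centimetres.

6.77 centimetres

Rounding to 6 decimal places leaves each coordinate within ±5e-07° of the true value.
North–south component: 5e-07° × 111195 = 0.0555975 m.
East–west component at 45.912°: 5e-07° × 111195 × cos 45.912° ≈ 5e-07 × 77365.3 ≈ 0.0386826 m.
Worst case both components are at the extreme and orthogonal: √(0.0555975² + 0.0386826²) ≈ 0.0677306 m.
That is 0.0677306 m = 6.7731 cm.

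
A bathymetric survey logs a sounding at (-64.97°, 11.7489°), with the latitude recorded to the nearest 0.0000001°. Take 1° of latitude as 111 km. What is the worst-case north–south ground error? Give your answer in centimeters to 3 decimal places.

0.555 centimeters

Rounding to 7 decimal places leaves the latitude within ±5e-08° of the true value.
So the N–S error is at most 5e-08 × 111000 = 0.00555 m.
That is 0.00555 m = 0.555 cm.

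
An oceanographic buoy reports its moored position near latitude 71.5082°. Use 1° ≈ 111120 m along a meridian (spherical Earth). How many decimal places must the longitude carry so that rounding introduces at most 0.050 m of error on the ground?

6

At 71.5082° one degree of longitude covers 111120 × cos 71.5082° ≈ 111120 × 0.3172 ≈ 35243.8 m.
With N decimal places the half-ulp bound is 0.5·10⁻ᴺ°, or 0.5·10⁻ᴺ × 35243.8 m on the ground.
Need 0.5 × 35243.8 × 10⁻ᴺ ≤ 0.050 → 10⁻ᴺ ≤ 2.837e-06, so N ≥ 5.55.
N = 5 would give 0.176 m (too coarse); N = 6 gives 0.0176 m ≤ 0.050 m.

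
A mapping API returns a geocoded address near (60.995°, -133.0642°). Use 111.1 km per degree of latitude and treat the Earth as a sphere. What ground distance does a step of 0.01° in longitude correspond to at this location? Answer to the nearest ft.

1767 ft

At 60.995° a degree of longitude is 111100 × cos 60.995° ≈ 53870.8 m, so 0.01° corresponds to 538.708 m.
In feet: 538.708 m ÷ 0.3048 ≈ 1767.4 ft.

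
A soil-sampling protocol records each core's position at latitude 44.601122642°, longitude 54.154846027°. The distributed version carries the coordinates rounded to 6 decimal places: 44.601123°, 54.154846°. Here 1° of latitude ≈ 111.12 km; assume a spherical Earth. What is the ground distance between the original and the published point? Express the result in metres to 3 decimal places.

0.040 metres

The latitude changed by -0.000000358° and the longitude by +0.000000027°.
N–S: -0.000000358° × 111120 m/° = -0.039781 m.
East–west at this latitude: 0.000000027° × 111120 × cos 44.6011° ≈ 0.000000027 × 79118.8 = 0.00213621 m.
Combined displacement = (0.039781² + 0.00213621²)^½ ≈ 0.0398383 m.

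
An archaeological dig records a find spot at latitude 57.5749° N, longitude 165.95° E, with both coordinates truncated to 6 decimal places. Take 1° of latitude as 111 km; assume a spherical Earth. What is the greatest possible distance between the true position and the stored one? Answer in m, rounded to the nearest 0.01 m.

Truncating at 6 decimal places can drop up to a full unit in the last place, so each coordinate may be off by as much as 1e-06°.
North–south component: 1e-06° × 111000 = 0.111 m.
Longitude error → 1e-06 × 111000 × cos 57.5749° = 1e-06 × 111000 × 0.5362 ≈ 0.0595178 m.
The two errors are perpendicular, so the maximum displacement is √(0.111² + 0.0595178²) ≈ 0.12595 m.

0.13 m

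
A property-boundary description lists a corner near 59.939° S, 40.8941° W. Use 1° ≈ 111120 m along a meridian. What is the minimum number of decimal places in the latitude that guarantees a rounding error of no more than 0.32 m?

One degree of latitude covers 111120 m.
With N decimal places the half-ulp bound is 0.5·10⁻ᴺ°, or 0.5·10⁻ᴺ × 111120 m on the ground.
Need 0.5 × 111120 × 10⁻ᴺ ≤ 0.32 → 10⁻ᴺ ≤ 5.760e-06, so N ≥ 5.24.
So 6 decimal places suffice (0.0556 m); 5 would allow up to 0.556 m.

6 decimal places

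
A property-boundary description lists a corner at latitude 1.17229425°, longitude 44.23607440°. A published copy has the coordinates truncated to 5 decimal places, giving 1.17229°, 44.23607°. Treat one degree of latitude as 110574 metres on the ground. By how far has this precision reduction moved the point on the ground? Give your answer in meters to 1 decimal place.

Δlat = 1.17229425 − 1.17229 = +0.00000425°; Δlon = 44.23607440 − 44.23607 = +0.00000440°.
N–S: 0.00000425° × 110574 m/° = 0.469939 m.
East–west at this latitude: 0.00000440° × 110574 × cos 1.17229° ≈ 0.00000440 × 110551 = 0.486424 m.
Distance: √(0.469939² + 0.486424²) ≈ 0.676351 m.

0.7 meters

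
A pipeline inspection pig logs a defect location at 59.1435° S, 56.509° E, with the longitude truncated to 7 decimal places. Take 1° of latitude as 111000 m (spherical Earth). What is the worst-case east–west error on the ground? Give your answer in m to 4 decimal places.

0.0057 m

Truncating at 7 decimal places can drop up to a full unit in the last place, so the longitude may be off by as much as 1e-07°.
One degree of longitude at 59.1435° is 111000 × cos 59.1435° ≈ 111000 × 0.5129 = 56930.8 m.
East–west error: 1e-07° × 56930.8 m/° ≈ 0.00569308 m.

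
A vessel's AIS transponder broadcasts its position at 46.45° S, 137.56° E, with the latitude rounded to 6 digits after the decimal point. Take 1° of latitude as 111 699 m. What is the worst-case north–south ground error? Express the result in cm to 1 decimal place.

Rounding to 6 decimal places leaves the latitude within ±5e-07° of the true value.
Along the meridian that is 5e-07° × 111699 m/° = 0.0558495 m.
That is 0.0558495 m = 5.5849 cm.

5.6 cm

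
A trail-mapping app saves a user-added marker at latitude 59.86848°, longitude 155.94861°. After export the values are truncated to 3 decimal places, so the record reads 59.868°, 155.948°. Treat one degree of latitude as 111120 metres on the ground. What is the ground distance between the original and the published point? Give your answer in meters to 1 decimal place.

63.3 meters

The latitude changed by +0.00048° and the longitude by +0.00061°.
N–S: 0.00048° × 111120 m/° = 53.3376 m.
E–W at 59.868°: 0.00061° × 111120 × cos 59.868° = 0.00061 × 111120 × 0.5020 ≈ 34.0267 m.
Hypotenuse of the two orthogonal shifts: √(53.3376² + 34.0267²) = 63.267 m.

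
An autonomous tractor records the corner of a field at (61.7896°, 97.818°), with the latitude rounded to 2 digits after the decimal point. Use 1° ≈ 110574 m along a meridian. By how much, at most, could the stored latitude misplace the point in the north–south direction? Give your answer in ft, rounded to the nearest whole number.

Rounding to 2 decimal places leaves the latitude within ±0.005° of the true value.
Along the meridian that is 0.005° × 110574 m/° = 552.87 m.
Converting: 552.87 m × 3.2808 ft/m ≈ 1813.9 ft.

1814 ft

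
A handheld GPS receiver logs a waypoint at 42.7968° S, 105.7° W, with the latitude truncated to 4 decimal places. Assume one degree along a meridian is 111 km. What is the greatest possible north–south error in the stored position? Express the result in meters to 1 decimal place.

11.1 meters

Truncating at 4 decimal places can drop up to a full unit in the last place, so the latitude may be off by as much as 0.0001°.
North–south distance: 0.0001° × 111000 m/° = 11.1 m.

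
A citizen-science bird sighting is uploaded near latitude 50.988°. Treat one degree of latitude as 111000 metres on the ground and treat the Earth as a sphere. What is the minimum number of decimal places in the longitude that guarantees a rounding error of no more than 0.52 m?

At 50.988° one degree of longitude covers 111000 × cos 50.988° ≈ 111000 × 0.6295 ≈ 69872.6 m.
N decimal places → at most half a unit in the last place, 0.5 × 10⁻ᴺ° = 69872.6/2 × 10⁻ᴺ m.
Setting 34936.3 × 10⁻ᴺ ≤ 0.52 gives 10ᴺ ≥ 6.719e+04, i.e. N ≥ 4.83.
N = 4 would give 3.49 m (too coarse); N = 5 gives 0.349 m ≤ 0.52 m.

5 decimal places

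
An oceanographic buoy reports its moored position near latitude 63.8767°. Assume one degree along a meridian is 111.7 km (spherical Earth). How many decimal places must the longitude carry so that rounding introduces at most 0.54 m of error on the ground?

At 63.8767° one degree of longitude covers 111700 × cos 63.8767° ≈ 111700 × 0.4403 ≈ 49182 m.
With N decimal places the half-ulp bound is 0.5·10⁻ᴺ°, or 0.5·10⁻ᴺ × 49182 m on the ground.
Need 0.5 × 49182 × 10⁻ᴺ ≤ 0.54 → 10⁻ᴺ ≤ 2.196e-05, so N ≥ 4.66.
N = 4 would give 2.46 m (too coarse); N = 5 gives 0.246 m ≤ 0.54 m.

5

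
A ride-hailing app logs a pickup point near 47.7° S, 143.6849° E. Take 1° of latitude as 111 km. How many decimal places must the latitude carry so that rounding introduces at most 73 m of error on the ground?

3 decimal places

One degree of latitude covers 111000 m.
N decimal places → at most half a unit in the last place, 0.5 × 10⁻ᴺ° = 111000/2 × 10⁻ᴺ m.
Need 0.5 × 111000 × 10⁻ᴺ ≤ 73 → 10⁻ᴺ ≤ 1.315e-03, so N ≥ 2.88.
N = 2 would give 555 m (too coarse); N = 3 gives 55.5 m ≤ 73 m.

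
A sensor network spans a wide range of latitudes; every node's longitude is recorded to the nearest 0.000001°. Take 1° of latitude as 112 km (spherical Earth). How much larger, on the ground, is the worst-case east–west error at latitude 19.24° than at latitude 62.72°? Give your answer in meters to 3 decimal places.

Rounding to 6 decimal places leaves the longitude within ±5e-07° of the true value.
Error at 19.24° = 5e-07° × 112000 × cos 19.24° ≈ 0.056 × 0.9441 = 0.052872 m.
Error at 62.72° = 5e-07° × 112000 × cos 62.72° ≈ 0.056 × 0.4583 = 0.025667 m.
Difference: 0.052872 − 0.025667 = 0.027205 m.

0.027 meters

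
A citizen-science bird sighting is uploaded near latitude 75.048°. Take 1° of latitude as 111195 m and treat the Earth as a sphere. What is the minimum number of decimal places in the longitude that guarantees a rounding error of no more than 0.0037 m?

7 decimal places

At 75.048° one degree of longitude covers 111195 × cos 75.048° ≈ 111195 × 0.2580 ≈ 28689.4 m.
N decimal places → at most half a unit in the last place, 0.5 × 10⁻ᴺ° = 28689.4/2 × 10⁻ᴺ m.
Need 0.5 × 28689.4 × 10⁻ᴺ ≤ 0.0037 → 10⁻ᴺ ≤ 2.579e-07, so N ≥ 6.59.
N = 6 would give 0.0143 m (too coarse); N = 7 gives 0.00143 m ≤ 0.0037 m.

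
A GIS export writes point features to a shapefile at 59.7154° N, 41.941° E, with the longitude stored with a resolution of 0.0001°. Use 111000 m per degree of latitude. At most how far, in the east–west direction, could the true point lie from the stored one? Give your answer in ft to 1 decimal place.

With a 0.0001° grid the true value lies within half a step, ±0.0001°/2 = ±5e-05°, of the stored one.
Parallels shrink by cos φ, so at 59.7154° a degree of longitude is 111000 × 0.5043 ≈ 55976.8 m.
So at most 5e-05° × 55976.8 ≈ 2.79884 m east–west.
Converting: 2.79884 m × 3.2808 ft/m ≈ 9.1825 ft.

9.2 ft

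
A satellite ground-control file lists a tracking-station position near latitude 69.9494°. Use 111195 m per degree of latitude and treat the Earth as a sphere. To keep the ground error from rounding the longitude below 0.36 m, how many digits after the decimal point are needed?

At 69.9494° one degree of longitude covers 111195 × cos 69.9494° ≈ 111195 × 0.3428 ≈ 38123.2 m.
With N decimal places the half-ulp bound is 0.5·10⁻ᴺ°, or 0.5·10⁻ᴺ × 38123.2 m on the ground.
Setting 19061.6 × 10⁻ᴺ ≤ 0.36 gives 10ᴺ ≥ 5.295e+04, i.e. N ≥ 4.72.
N = 4 would give 1.91 m (too coarse); N = 5 gives 0.191 m ≤ 0.36 m.

5 decimal places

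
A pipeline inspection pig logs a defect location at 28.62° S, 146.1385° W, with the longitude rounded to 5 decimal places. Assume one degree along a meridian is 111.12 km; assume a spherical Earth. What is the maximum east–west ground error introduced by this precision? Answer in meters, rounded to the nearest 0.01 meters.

Rounding to 5 decimal places leaves the longitude within ±5e-06° of the true value.
One degree of longitude at 28.62° is 111120 × cos 28.62° ≈ 111120 × 0.8778 = 97542.9 m.
So at most 5e-06° × 97542.9 ≈ 0.487714 m east–west.

0.49 meters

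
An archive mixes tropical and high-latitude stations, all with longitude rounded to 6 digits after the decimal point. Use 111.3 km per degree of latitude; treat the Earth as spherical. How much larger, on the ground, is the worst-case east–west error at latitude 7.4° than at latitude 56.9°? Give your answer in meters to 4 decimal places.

0.0248 meters

Rounding to 6 decimal places leaves the longitude within ±5e-07° of the true value.
At 7.4°: 5e-07° × 111300 × cos 7.4° = 5e-07 × 111300 × 0.9917 ≈ 0.055187 m.
At 56.9°: 5e-07° × 111300 × cos 56.9° = 5e-07 × 111300 × 0.5461 ≈ 0.030391 m.
Difference: 0.055187 − 0.030391 = 0.024796 m.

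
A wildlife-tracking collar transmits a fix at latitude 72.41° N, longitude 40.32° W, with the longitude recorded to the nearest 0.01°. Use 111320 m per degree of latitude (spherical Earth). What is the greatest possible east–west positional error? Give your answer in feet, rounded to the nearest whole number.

Rounding to 2 decimal places leaves the longitude within ±0.005° of the true value.
Parallels shrink by cos φ, so at 72.41° a degree of longitude is 111320 × 0.3022 ≈ 33641.3 m.
East–west error: 0.005° × 33641.3 m/° ≈ 168.206 m.
In feet: 168.206 m ÷ 0.3048 ≈ 551.86 ft.

552 feet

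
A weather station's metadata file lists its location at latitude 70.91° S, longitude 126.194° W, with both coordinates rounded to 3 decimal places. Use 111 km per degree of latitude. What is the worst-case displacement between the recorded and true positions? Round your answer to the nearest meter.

Rounding to 3 decimal places leaves each coordinate within ±0.0005° of the true value.
N–S: 0.0005° × 111000 m/° = 55.5 m.
E–W at 70.91°: 0.0005° × 111000 × cos 70.91° = 0.0005 × 111000 × 0.3271 ≈ 18.1514 m.
The two errors are perpendicular, so the maximum displacement is √(55.5² + 18.1514²) ≈ 58.3928 m.

58 meters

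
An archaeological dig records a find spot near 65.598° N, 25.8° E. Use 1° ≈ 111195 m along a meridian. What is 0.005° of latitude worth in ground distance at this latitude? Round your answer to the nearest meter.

0.005° × 111195 m/° = 555.975 m.

556 meters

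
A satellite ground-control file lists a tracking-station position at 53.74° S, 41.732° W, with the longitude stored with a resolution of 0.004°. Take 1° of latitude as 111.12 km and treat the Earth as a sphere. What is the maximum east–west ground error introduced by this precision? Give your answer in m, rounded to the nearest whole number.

131 m

With a 0.004° grid the true value lies within half a step, ±0.004°/2 = ±0.002°, of the stored one.
Parallels shrink by cos φ, so at 53.74° a degree of longitude is 111120 × 0.5915 ≈ 65722 m.
Maximum E–W displacement: 0.002 × 65722 = 131.444 m.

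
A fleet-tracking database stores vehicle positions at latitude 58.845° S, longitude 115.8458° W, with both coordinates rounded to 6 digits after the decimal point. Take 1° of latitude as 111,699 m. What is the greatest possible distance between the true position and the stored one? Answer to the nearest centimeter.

Rounding to 6 decimal places leaves each coordinate within ±5e-07° of the true value.
N–S: 5e-07° × 111699 m/° = 0.0558495 m.
Longitude error → 5e-07 × 111699 × cos 58.845° = 5e-07 × 111699 × 0.5174 ≈ 0.028894 m.
Worst case both components are at the extreme and orthogonal: √(0.0558495² + 0.028894²) ≈ 0.0628811 m.
That is 0.0628811 m = 6.2881 cm.

6 centimeters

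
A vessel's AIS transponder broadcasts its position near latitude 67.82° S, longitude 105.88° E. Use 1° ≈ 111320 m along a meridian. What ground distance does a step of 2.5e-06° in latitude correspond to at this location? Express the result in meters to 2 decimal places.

2.5e-06° × 111320 m/° = 0.2783 m.

0.28 meters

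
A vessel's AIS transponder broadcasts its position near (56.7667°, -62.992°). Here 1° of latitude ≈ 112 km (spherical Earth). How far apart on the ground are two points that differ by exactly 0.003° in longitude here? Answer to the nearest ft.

One degree of longitude here spans 112000 × cos 56.7667° = 112000 × 0.5480 ≈ 61381.5 m; 0.003° of that is 184.145 m.
Converting: 184.145 m × 3.2808 ft/m ≈ 604.15 ft.

604 ft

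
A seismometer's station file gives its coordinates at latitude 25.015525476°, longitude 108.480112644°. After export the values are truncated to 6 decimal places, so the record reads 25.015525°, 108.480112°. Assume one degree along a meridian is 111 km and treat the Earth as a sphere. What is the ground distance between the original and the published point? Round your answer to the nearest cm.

8 cm

The latitude changed by +0.000000476° and the longitude by +0.000000644°.
N–S: 0.000000476° × 111000 m/° = 0.052836 m.
East–west at this latitude: 0.000000644° × 111000 × cos 25.0155° ≈ 0.000000644 × 100587 = 0.0647783 m.
Combined displacement = (0.052836² + 0.0647783²)^½ ≈ 0.0835935 m.
That is 0.0835935 m = 8.3594 cm.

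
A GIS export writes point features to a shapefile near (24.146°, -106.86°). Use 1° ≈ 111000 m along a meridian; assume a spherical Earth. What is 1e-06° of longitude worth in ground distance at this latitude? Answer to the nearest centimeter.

10 centimeters

1e-06° of longitude at 24.146° is 1e-06 × 111000 × cos 24.146° ≈ 1e-06 × 101288 = 0.101288 m.
That is 0.101288 m = 10.129 cm.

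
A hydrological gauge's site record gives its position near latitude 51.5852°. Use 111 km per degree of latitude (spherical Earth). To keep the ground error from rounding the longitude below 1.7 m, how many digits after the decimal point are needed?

5 decimal places

At 51.5852° one degree of longitude covers 111000 × cos 51.5852° ≈ 111000 × 0.6214 ≈ 68969.9 m.
Rounding to N decimal places gives at most 0.5 × 10⁻ᴺ degrees of error, i.e. 0.5 × 10⁻ᴺ × 68969.9 m.
Setting 34484.9 × 10⁻ᴺ ≤ 1.7 gives 10ᴺ ≥ 2.029e+04, i.e. N ≥ 4.31.
So 5 decimal places suffice (0.345 m); 4 would allow up to 3.45 m.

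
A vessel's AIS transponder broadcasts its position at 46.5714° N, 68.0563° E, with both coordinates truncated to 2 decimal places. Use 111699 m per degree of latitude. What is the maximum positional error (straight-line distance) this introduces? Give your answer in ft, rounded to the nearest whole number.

Truncating at 2 decimal places can drop up to a full unit in the last place, so each coordinate may be off by as much as 0.01°.
N–S: 0.01° × 111699 m/° = 1116.99 m.
E–W at 46.5714°: 0.01° × 111699 × cos 46.5714° = 0.01 × 111699 × 0.6875 ≈ 767.875 m.
Combining orthogonally: (1116.99² + 767.875²)^½ ≈ 1355.47 m.
In feet: 1355.47 m ÷ 0.3048 ≈ 4447.1 ft.

4447 ft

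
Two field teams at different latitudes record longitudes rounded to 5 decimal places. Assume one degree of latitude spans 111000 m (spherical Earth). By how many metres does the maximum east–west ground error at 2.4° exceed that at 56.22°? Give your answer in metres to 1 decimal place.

Rounding to 5 decimal places leaves the longitude within ±5e-06° of the true value.
Error at 2.4° = 5e-06° × 111000 × cos 2.4° ≈ 0.555 × 0.9991 = 0.55451 m.
At 56.22°: 5e-06° × 111000 × cos 56.22° = 5e-06 × 111000 × 0.5560 ≈ 0.30858 m.
Difference: 0.55451 − 0.30858 = 0.24593 m.

0.2 metres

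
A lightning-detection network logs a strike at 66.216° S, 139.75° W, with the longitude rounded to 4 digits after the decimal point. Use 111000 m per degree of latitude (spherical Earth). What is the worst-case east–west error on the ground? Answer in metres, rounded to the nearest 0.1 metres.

2.2 metres

Rounding to 4 decimal places leaves the longitude within ±5e-05° of the true value.
Parallels shrink by cos φ, so at 66.216° a degree of longitude is 111000 × 0.4033 ≈ 44765.2 m.
East–west error: 5e-05° × 44765.2 m/° ≈ 2.23826 m.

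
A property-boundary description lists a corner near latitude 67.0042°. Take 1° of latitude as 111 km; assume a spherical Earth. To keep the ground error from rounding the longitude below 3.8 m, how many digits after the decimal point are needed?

At 67.0042° one degree of longitude covers 111000 × cos 67.0042° ≈ 111000 × 0.3907 ≈ 43363.7 m.
With N decimal places the half-ulp bound is 0.5·10⁻ᴺ°, or 0.5·10⁻ᴺ × 43363.7 m on the ground.
Setting 21681.8 × 10⁻ᴺ ≤ 3.8 gives 10ᴺ ≥ 5706, i.e. N ≥ 3.76.
So 4 decimal places suffice (2.17 m); 3 would allow up to 21.7 m.

4 decimal places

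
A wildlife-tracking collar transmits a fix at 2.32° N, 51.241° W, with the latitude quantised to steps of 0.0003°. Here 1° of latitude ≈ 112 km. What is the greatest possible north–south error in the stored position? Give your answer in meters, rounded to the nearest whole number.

17 meters

With a 0.0003° grid the true value lies within half a step, ±0.0003°/2 = ±0.00015°, of the stored one.
North–south distance: 0.00015° × 112000 m/° = 16.8 m.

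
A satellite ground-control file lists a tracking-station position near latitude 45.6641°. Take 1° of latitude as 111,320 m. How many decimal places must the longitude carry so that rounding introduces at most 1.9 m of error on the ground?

At 45.6641° one degree of longitude covers 111320 × cos 45.6641° ≈ 111320 × 0.6989 ≈ 77797.5 m.
N decimal places → at most half a unit in the last place, 0.5 × 10⁻ᴺ° = 77797.5/2 × 10⁻ᴺ m.
Need 0.5 × 77797.5 × 10⁻ᴺ ≤ 1.9 → 10⁻ᴺ ≤ 4.884e-05, so N ≥ 4.31.
So 5 decimal places suffice (0.389 m); 4 would allow up to 3.89 m.

5 decimal places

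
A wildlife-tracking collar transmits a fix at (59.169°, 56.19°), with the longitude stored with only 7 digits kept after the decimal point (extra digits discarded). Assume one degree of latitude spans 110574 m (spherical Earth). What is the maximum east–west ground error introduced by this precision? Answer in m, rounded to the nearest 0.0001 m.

Truncating at 7 decimal places can drop up to a full unit in the last place, so the longitude may be off by as much as 1e-07°.
At latitude 59.169° a degree of longitude spans 110574 m × cos 59.169° = 110574 × 0.5125 ≈ 56670 m.
East–west error: 1e-07° × 56670 m/° ≈ 0.005667 m.

0.0057 m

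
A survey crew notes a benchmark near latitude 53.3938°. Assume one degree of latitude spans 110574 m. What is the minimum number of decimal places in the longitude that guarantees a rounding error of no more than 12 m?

4

At 53.3938° one degree of longitude covers 110574 × cos 53.3938° ≈ 110574 × 0.5963 ≈ 65936.6 m.
N decimal places → at most half a unit in the last place, 0.5 × 10⁻ᴺ° = 65936.6/2 × 10⁻ᴺ m.
Setting 32968.3 × 10⁻ᴺ ≤ 12 gives 10ᴺ ≥ 2747, i.e. N ≥ 3.44.
At 3 places the error can reach 33 m, but 4 places keeps it to 3.3 m.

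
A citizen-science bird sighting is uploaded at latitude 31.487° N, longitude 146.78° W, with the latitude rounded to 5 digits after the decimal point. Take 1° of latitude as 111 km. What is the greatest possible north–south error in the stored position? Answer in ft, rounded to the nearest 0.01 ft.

Rounding to 5 decimal places leaves the latitude within ±5e-06° of the true value.
So the N–S error is at most 5e-06 × 111000 = 0.555 m.
In feet: 0.555 m ÷ 0.3048 ≈ 1.8209 ft.

1.82 ft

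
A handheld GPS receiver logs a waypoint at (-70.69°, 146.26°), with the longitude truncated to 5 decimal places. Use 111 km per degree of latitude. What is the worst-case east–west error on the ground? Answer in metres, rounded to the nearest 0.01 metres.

Truncating at 5 decimal places can drop up to a full unit in the last place, so the longitude may be off by as much as 1e-05°.
One degree of longitude at 70.69° is 111000 × cos 70.69° ≈ 111000 × 0.3307 = 36705.4 m.
East–west error: 1e-05° × 36705.4 m/° ≈ 0.367054 m.

0.37 metres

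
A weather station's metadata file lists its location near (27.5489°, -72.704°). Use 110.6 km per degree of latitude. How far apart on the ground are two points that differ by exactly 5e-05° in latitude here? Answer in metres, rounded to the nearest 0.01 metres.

Along a meridian 5e-05° is 5e-05 × 110600 = 5.53 m.

5.53 metres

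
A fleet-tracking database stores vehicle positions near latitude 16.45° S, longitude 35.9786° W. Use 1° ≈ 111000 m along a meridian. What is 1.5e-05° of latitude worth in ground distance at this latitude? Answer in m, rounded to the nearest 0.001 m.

1.665 m

1.5e-05° × 111000 m/° = 1.665 m.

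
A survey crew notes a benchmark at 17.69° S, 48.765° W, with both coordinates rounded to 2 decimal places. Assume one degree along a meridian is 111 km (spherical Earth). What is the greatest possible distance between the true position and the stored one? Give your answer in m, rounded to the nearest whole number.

767 m

Rounding to 2 decimal places leaves each coordinate within ±0.005° of the true value.
N–S: 0.005° × 111000 m/° = 555 m.
East–west component at 17.69°: 0.005° × 111000 × cos 17.69° ≈ 0.005 × 105751 ≈ 528.757 m.
The two errors are perpendicular, so the maximum displacement is √(555² + 528.757²) ≈ 766.556 m.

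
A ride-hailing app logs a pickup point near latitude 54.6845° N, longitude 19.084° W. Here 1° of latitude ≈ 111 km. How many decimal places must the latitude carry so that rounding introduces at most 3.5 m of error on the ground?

One degree of latitude covers 111000 m.
N decimal places → at most half a unit in the last place, 0.5 × 10⁻ᴺ° = 111000/2 × 10⁻ᴺ m.
Need 0.5 × 111000 × 10⁻ᴺ ≤ 3.5 → 10⁻ᴺ ≤ 6.306e-05, so N ≥ 4.20.
N = 4 would give 5.55 m (too coarse); N = 5 gives 0.555 m ≤ 3.5 m.

5 decimal places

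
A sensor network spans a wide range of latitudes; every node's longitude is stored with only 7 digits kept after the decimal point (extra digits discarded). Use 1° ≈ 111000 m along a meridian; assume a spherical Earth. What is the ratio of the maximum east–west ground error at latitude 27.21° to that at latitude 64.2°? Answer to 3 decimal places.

Truncating at 7 decimal places can drop up to a full unit in the last place, so the longitude may be off by as much as 1e-07°.
Error at 27.21° = 1e-07° × 111000 × cos 27.21° ≈ 0.0111 × 0.8893 = 0.0098716 m.
Error at 64.2° = 1e-07° × 111000 × cos 64.2° ≈ 0.0111 × 0.4352 = 0.0048311 m.
The ratio reduces to cos 27.21° / cos 64.2° = 0.8893/0.4352 ≈ 2.0434.

2.043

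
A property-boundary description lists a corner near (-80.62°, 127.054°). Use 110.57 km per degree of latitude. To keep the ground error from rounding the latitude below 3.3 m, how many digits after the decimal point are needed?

One degree of latitude covers 110570 m.
With N decimal places the half-ulp bound is 0.5·10⁻ᴺ°, or 0.5·10⁻ᴺ × 110570 m on the ground.
Need 0.5 × 110570 × 10⁻ᴺ ≤ 3.3 → 10⁻ᴺ ≤ 5.969e-05, so N ≥ 4.22.
At 4 places the error can reach 5.53 m, but 5 places keeps it to 0.553 m.

5 decimal places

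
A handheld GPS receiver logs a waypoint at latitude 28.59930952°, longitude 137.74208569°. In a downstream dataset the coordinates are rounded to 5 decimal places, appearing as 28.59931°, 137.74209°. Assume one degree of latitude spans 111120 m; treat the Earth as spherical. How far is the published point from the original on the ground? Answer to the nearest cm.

42 cm

The latitude changed by -0.00000048° and the longitude by -0.00000431°.
N–S: -0.00000048° × 111120 m/° = -0.0533376 m.
East–west at this latitude: -0.00000431° × 111120 × cos 28.5993° ≈ -0.00000431 × 97562.1 = -0.420493 m.
Hypotenuse of the two orthogonal shifts: √(0.0533376² + 0.420493²) = 0.423862 m.
That is 0.423862 m = 42.386 cm.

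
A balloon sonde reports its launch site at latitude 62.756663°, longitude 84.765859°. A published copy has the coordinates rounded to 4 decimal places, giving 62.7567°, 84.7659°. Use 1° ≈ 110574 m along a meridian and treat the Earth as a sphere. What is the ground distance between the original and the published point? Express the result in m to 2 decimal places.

Δlat = 62.756663 − 62.7567 = -0.000037°; Δlon = 84.765859 − 84.7659 = -0.000041°.
North–south shift: -0.000037 × 110574 = -4.09124 m.
East–west at this latitude: -0.000041° × 110574 × cos 62.7567° ≈ -0.000041 × 50617.5 = -2.07532 m.
Combined displacement = (4.09124² + 2.07532²)^½ ≈ 4.5875 m.

4.59 m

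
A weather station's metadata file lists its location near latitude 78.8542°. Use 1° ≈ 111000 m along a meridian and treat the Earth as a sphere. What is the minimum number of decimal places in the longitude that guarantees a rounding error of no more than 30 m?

At 78.8542° one degree of longitude covers 111000 × cos 78.8542° ≈ 111000 × 0.1933 ≈ 21457 m.
With N decimal places the half-ulp bound is 0.5·10⁻ᴺ°, or 0.5·10⁻ᴺ × 21457 m on the ground.
Need 0.5 × 21457 × 10⁻ᴺ ≤ 30 → 10⁻ᴺ ≤ 2.796e-03, so N ≥ 2.55.
N = 2 would give 107 m (too coarse); N = 3 gives 10.7 m ≤ 30 m.

3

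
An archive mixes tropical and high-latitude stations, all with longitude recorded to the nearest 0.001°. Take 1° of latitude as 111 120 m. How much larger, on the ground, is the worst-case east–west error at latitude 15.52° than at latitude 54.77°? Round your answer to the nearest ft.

70 ft

Rounding to 3 decimal places leaves the longitude within ±0.0005° of the true value.
At 15.52°: 0.0005° × 111120 × cos 15.52° = 0.0005 × 111120 × 0.9635 ≈ 53.534 m.
At 54.77°: 0.0005° × 111120 × cos 54.77° = 0.0005 × 111120 × 0.5769 ≈ 32.05 m.
So the lower-latitude error exceeds the higher by 53.534 − 32.05 = 21.484 m.
In feet: 21.4838 m ÷ 0.3048 ≈ 70.485 ft.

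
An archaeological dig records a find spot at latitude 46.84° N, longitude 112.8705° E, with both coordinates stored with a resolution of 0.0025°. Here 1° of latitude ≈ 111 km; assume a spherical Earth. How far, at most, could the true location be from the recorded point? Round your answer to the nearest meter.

168 meters

With a 0.0025° grid the true value lies within half a step, ±0.0025°/2 = ±0.00125°, of the stored one.
N–S: 0.00125° × 111000 m/° = 138.75 m.
East–west component at 46.84°: 0.00125° × 111000 × cos 46.84° ≈ 0.00125 × 75928.2 ≈ 94.9103 m.
Worst case both components are at the extreme and orthogonal: √(138.75² + 94.9103²) ≈ 168.106 m.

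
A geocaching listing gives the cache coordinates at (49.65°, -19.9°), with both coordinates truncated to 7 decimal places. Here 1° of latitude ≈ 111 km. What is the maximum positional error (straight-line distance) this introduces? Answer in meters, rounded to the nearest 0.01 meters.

Truncating at 7 decimal places can drop up to a full unit in the last place, so each coordinate may be off by as much as 1e-07°.
Latitude error → 1e-07 × 111000 = 0.0111 m along the meridian.
Longitude error → 1e-07 × 111000 × cos 49.65° = 1e-07 × 111000 × 0.6475 ≈ 0.00718675 m.
Combining orthogonally: (0.0111² + 0.00718675²)^½ ≈ 0.0132234 m.

0.01 meters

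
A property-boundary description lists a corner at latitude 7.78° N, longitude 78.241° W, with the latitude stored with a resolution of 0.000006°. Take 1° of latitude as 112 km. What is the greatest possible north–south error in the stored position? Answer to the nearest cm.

34 cm

With a 0.000006° grid the true value lies within half a step, ±0.000006°/2 = ±3e-06°, of the stored one.
So the N–S error is at most 3e-06 × 112000 = 0.336 m.
That is 0.336 m = 33.6 cm.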